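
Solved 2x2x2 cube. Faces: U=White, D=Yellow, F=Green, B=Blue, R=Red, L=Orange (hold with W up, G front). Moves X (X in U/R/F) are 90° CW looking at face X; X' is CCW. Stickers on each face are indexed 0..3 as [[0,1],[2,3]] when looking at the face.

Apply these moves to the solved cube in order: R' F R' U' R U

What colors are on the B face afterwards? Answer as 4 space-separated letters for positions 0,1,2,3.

Answer: G B Y B

Derivation:
After move 1 (R'): R=RRRR U=WBWB F=GWGW D=YGYG B=YBYB
After move 2 (F): F=GGWW U=WBOO R=WRBR D=RRYG L=OYOG
After move 3 (R'): R=RRWB U=WYOY F=GBWO D=RGYW B=GBRB
After move 4 (U'): U=YYWO F=OYWO R=GBWB B=RRRB L=GBOG
After move 5 (R): R=WGBB U=YYWO F=OGWW D=RRYR B=ORYB
After move 6 (U): U=WYOY F=WGWW R=ORBB B=GBYB L=OGOG
Query: B face = GBYB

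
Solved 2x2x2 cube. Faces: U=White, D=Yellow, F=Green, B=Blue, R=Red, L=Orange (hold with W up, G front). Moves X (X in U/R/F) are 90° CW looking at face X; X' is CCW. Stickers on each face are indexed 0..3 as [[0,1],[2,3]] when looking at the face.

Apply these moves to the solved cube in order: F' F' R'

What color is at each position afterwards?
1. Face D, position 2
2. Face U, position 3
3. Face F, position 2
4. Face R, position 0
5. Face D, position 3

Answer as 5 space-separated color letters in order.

Answer: Y B G R G

Derivation:
After move 1 (F'): F=GGGG U=WWRR R=YRYR D=OOYY L=OWOW
After move 2 (F'): F=GGGG U=WWYY R=OROR D=WWYY L=OROR
After move 3 (R'): R=RROO U=WBYB F=GWGY D=WGYG B=YBWB
Query 1: D[2] = Y
Query 2: U[3] = B
Query 3: F[2] = G
Query 4: R[0] = R
Query 5: D[3] = G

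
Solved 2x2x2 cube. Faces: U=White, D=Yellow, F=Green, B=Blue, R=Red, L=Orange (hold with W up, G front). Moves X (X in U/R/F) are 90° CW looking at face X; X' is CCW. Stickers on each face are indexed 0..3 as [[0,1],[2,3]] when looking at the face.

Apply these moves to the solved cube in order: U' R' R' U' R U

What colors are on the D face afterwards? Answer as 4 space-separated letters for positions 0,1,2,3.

Answer: Y O Y R

Derivation:
After move 1 (U'): U=WWWW F=OOGG R=GGRR B=RRBB L=BBOO
After move 2 (R'): R=GRGR U=WBWR F=OWGW D=YOYG B=YRYB
After move 3 (R'): R=RRGG U=WYWY F=OBGR D=YWYW B=GROB
After move 4 (U'): U=YYWW F=BBGR R=OBGG B=RROB L=GROO
After move 5 (R): R=GOGB U=YBWR F=BWGW D=YOYR B=WRYB
After move 6 (U): U=WYRB F=GOGW R=WRGB B=GRYB L=BWOO
Query: D face = YOYR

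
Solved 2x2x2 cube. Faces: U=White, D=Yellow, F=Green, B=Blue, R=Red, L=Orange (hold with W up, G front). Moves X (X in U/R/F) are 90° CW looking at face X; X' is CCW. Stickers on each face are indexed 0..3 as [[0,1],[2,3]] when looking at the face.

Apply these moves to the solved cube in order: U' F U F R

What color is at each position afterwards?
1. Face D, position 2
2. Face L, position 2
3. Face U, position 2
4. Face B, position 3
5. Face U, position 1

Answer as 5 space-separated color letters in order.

Answer: Y O Y B W

Derivation:
After move 1 (U'): U=WWWW F=OOGG R=GGRR B=RRBB L=BBOO
After move 2 (F): F=GOGO U=WWOB R=WGWR D=RGYY L=BYOY
After move 3 (U): U=OWBW F=WGGO R=RRWR B=BYBB L=GOOY
After move 4 (F): F=GWOG U=OWYO R=BRWR D=WRYY L=GROG
After move 5 (R): R=WBRR U=OWYG F=GROY D=WBYB B=OYWB
Query 1: D[2] = Y
Query 2: L[2] = O
Query 3: U[2] = Y
Query 4: B[3] = B
Query 5: U[1] = W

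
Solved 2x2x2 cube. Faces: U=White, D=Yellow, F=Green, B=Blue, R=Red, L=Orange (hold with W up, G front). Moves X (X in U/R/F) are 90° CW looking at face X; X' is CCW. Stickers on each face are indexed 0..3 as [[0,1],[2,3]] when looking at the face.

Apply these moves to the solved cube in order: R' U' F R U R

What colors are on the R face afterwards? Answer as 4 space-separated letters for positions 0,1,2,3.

After move 1 (R'): R=RRRR U=WBWB F=GWGW D=YGYG B=YBYB
After move 2 (U'): U=BBWW F=OOGW R=GWRR B=RRYB L=YBOO
After move 3 (F): F=GOWO U=BBOB R=WWWR D=RGYG L=YYOG
After move 4 (R): R=WWRW U=BOOO F=GGWG D=RYYR B=BRBB
After move 5 (U): U=OBOO F=WWWG R=BRRW B=YYBB L=GGOG
After move 6 (R): R=RBWR U=OWOG F=WYWR D=RBYY B=OYBB
Query: R face = RBWR

Answer: R B W R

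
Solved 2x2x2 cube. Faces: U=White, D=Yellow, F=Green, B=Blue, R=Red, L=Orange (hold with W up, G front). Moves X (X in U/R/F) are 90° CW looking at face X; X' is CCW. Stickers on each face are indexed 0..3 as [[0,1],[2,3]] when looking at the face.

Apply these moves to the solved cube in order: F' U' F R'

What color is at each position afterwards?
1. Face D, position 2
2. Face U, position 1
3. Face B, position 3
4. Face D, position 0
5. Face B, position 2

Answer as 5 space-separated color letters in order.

After move 1 (F'): F=GGGG U=WWRR R=YRYR D=OOYY L=OWOW
After move 2 (U'): U=WRWR F=OWGG R=GGYR B=YRBB L=BBOW
After move 3 (F): F=GOGW U=WRWB R=WGRR D=YGYY L=BOOO
After move 4 (R'): R=GRWR U=WBWY F=GRGB D=YOYW B=YRGB
Query 1: D[2] = Y
Query 2: U[1] = B
Query 3: B[3] = B
Query 4: D[0] = Y
Query 5: B[2] = G

Answer: Y B B Y G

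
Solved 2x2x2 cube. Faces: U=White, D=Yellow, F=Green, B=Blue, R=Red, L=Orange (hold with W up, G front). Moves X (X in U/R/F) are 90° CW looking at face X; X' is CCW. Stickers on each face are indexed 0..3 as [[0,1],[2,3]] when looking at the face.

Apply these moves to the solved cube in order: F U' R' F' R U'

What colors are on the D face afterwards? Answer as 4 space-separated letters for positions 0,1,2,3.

Answer: B R Y Y

Derivation:
After move 1 (F): F=GGGG U=WWOO R=WRWR D=RRYY L=OYOY
After move 2 (U'): U=WOWO F=OYGG R=GGWR B=WRBB L=BBOY
After move 3 (R'): R=GRGW U=WBWW F=OOGO D=RYYG B=YRRB
After move 4 (F'): F=OOOG U=WBGG R=YRRW D=BYYG L=BWOW
After move 5 (R): R=RYWR U=WOGG F=OYOG D=BRYY B=GRBB
After move 6 (U'): U=OGWG F=BWOG R=OYWR B=RYBB L=GROW
Query: D face = BRYY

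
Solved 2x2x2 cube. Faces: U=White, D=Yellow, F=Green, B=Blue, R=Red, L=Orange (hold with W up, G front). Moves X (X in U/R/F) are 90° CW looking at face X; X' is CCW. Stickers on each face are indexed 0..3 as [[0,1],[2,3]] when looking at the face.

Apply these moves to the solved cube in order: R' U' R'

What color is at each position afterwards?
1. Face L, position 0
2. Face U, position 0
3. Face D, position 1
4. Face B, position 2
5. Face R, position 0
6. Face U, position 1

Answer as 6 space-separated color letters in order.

Answer: Y B O G W Y

Derivation:
After move 1 (R'): R=RRRR U=WBWB F=GWGW D=YGYG B=YBYB
After move 2 (U'): U=BBWW F=OOGW R=GWRR B=RRYB L=YBOO
After move 3 (R'): R=WRGR U=BYWR F=OBGW D=YOYW B=GRGB
Query 1: L[0] = Y
Query 2: U[0] = B
Query 3: D[1] = O
Query 4: B[2] = G
Query 5: R[0] = W
Query 6: U[1] = Y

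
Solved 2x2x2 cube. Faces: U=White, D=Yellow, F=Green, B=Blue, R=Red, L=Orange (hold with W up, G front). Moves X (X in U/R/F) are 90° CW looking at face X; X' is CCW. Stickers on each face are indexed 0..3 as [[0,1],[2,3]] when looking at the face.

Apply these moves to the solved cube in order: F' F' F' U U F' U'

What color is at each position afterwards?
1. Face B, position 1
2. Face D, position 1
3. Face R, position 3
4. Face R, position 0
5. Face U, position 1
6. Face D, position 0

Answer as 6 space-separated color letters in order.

After move 1 (F'): F=GGGG U=WWRR R=YRYR D=OOYY L=OWOW
After move 2 (F'): F=GGGG U=WWYY R=OROR D=WWYY L=OROR
After move 3 (F'): F=GGGG U=WWOO R=WRWR D=RRYY L=OYOY
After move 4 (U): U=OWOW F=WRGG R=BBWR B=OYBB L=GGOY
After move 5 (U): U=OOWW F=BBGG R=OYWR B=GGBB L=WROY
After move 6 (F'): F=BGBG U=OOOW R=RYRR D=RYYY L=WWOW
After move 7 (U'): U=OWOO F=WWBG R=BGRR B=RYBB L=GGOW
Query 1: B[1] = Y
Query 2: D[1] = Y
Query 3: R[3] = R
Query 4: R[0] = B
Query 5: U[1] = W
Query 6: D[0] = R

Answer: Y Y R B W R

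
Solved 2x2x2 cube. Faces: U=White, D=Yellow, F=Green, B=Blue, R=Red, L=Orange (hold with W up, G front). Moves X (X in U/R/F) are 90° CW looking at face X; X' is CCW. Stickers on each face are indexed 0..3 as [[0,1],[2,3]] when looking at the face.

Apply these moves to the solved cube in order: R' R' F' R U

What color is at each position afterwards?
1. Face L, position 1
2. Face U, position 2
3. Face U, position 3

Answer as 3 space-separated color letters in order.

After move 1 (R'): R=RRRR U=WBWB F=GWGW D=YGYG B=YBYB
After move 2 (R'): R=RRRR U=WYWY F=GBGB D=YWYW B=GBGB
After move 3 (F'): F=BBGG U=WYRR R=WRYR D=OOYW L=OYOW
After move 4 (R): R=YWRR U=WBRG F=BOGW D=OGYG B=RBYB
After move 5 (U): U=RWGB F=YWGW R=RBRR B=OYYB L=BOOW
Query 1: L[1] = O
Query 2: U[2] = G
Query 3: U[3] = B

Answer: O G B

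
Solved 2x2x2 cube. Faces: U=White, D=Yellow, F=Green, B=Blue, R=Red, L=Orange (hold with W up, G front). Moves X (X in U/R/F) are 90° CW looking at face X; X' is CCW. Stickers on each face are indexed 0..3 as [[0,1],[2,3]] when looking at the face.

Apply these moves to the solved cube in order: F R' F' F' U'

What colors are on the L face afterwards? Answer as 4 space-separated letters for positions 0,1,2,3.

Answer: Y B O R

Derivation:
After move 1 (F): F=GGGG U=WWOO R=WRWR D=RRYY L=OYOY
After move 2 (R'): R=RRWW U=WBOB F=GWGO D=RGYG B=YBRB
After move 3 (F'): F=WOGG U=WBRW R=GRRW D=YYYG L=OBOO
After move 4 (F'): F=OGWG U=WBGR R=YRYW D=BOYG L=OWOR
After move 5 (U'): U=BRWG F=OWWG R=OGYW B=YRRB L=YBOR
Query: L face = YBOR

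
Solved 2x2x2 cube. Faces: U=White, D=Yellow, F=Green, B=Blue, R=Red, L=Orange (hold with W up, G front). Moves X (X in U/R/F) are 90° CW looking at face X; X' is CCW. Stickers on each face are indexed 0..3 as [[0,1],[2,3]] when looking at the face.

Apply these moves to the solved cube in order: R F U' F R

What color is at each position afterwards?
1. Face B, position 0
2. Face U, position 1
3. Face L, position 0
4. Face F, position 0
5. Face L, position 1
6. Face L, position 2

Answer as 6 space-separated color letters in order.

After move 1 (R): R=RRRR U=WGWG F=GYGY D=YBYB B=WBWB
After move 2 (F): F=GGYY U=WGOO R=WRGR D=RRYB L=OYOB
After move 3 (U'): U=GOWO F=OYYY R=GGGR B=WRWB L=WBOB
After move 4 (F): F=YOYY U=GOBB R=WGOR D=GGYB L=WROR
After move 5 (R): R=OWRG U=GOBY F=YGYB D=GWYW B=BROB
Query 1: B[0] = B
Query 2: U[1] = O
Query 3: L[0] = W
Query 4: F[0] = Y
Query 5: L[1] = R
Query 6: L[2] = O

Answer: B O W Y R O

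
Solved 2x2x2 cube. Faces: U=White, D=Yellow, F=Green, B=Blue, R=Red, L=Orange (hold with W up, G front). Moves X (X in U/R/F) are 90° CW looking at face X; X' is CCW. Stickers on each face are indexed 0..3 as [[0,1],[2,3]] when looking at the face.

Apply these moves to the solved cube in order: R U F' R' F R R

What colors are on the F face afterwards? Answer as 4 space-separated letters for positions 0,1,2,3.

After move 1 (R): R=RRRR U=WGWG F=GYGY D=YBYB B=WBWB
After move 2 (U): U=WWGG F=RRGY R=WBRR B=OOWB L=GYOO
After move 3 (F'): F=RYRG U=WWWR R=BBYR D=YOYB L=GGOG
After move 4 (R'): R=BRBY U=WWWO F=RWRR D=YYYG B=BOOB
After move 5 (F): F=RRRW U=WWGG R=WROY D=BBYG L=GYOY
After move 6 (R): R=OWYR U=WRGW F=RBRG D=BOYB B=GOWB
After move 7 (R): R=YORW U=WBGG F=RORB D=BWYG B=WORB
Query: F face = RORB

Answer: R O R B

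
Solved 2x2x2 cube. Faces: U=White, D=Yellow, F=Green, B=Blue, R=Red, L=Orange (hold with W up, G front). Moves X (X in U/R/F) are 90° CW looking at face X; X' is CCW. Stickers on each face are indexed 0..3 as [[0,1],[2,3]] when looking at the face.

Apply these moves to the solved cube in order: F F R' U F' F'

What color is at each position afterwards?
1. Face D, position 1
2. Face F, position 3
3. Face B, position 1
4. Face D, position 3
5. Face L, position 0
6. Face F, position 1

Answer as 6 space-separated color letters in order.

Answer: B R R G G G

Derivation:
After move 1 (F): F=GGGG U=WWOO R=WRWR D=RRYY L=OYOY
After move 2 (F): F=GGGG U=WWYY R=OROR D=WWYY L=OROR
After move 3 (R'): R=RROO U=WBYB F=GWGY D=WGYG B=YBWB
After move 4 (U): U=YWBB F=RRGY R=YBOO B=ORWB L=GWOR
After move 5 (F'): F=RYRG U=YWYO R=GBWO D=WRYG L=GBOB
After move 6 (F'): F=YGRR U=YWGW R=RBWO D=BBYG L=GOOY
Query 1: D[1] = B
Query 2: F[3] = R
Query 3: B[1] = R
Query 4: D[3] = G
Query 5: L[0] = G
Query 6: F[1] = G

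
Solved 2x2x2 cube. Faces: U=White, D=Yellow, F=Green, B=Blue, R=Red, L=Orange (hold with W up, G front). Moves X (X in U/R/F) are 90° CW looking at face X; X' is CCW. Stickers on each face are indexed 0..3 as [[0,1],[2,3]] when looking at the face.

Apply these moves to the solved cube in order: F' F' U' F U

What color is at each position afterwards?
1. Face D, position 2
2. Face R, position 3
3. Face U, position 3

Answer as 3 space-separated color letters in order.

After move 1 (F'): F=GGGG U=WWRR R=YRYR D=OOYY L=OWOW
After move 2 (F'): F=GGGG U=WWYY R=OROR D=WWYY L=OROR
After move 3 (U'): U=WYWY F=ORGG R=GGOR B=ORBB L=BBOR
After move 4 (F): F=GOGR U=WYRB R=WGYR D=OGYY L=BWOW
After move 5 (U): U=RWBY F=WGGR R=ORYR B=BWBB L=GOOW
Query 1: D[2] = Y
Query 2: R[3] = R
Query 3: U[3] = Y

Answer: Y R Y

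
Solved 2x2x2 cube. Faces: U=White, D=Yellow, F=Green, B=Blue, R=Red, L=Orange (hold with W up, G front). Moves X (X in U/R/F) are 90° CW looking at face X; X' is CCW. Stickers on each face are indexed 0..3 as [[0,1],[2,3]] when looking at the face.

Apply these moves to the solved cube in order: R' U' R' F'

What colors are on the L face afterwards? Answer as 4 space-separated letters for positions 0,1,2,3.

Answer: Y R O W

Derivation:
After move 1 (R'): R=RRRR U=WBWB F=GWGW D=YGYG B=YBYB
After move 2 (U'): U=BBWW F=OOGW R=GWRR B=RRYB L=YBOO
After move 3 (R'): R=WRGR U=BYWR F=OBGW D=YOYW B=GRGB
After move 4 (F'): F=BWOG U=BYWG R=ORYR D=BOYW L=YROW
Query: L face = YROW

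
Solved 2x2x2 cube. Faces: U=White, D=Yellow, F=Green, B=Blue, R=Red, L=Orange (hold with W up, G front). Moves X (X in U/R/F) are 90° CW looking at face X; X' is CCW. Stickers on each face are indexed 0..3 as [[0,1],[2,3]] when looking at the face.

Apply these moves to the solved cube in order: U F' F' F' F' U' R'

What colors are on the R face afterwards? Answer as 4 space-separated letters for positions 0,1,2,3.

Answer: R R R R

Derivation:
After move 1 (U): U=WWWW F=RRGG R=BBRR B=OOBB L=GGOO
After move 2 (F'): F=RGRG U=WWBR R=YBYR D=GOYY L=GWOW
After move 3 (F'): F=GGRR U=WWYY R=OBGR D=WWYY L=GROB
After move 4 (F'): F=GRGR U=WWOG R=WBWR D=RBYY L=GYOY
After move 5 (F'): F=RRGG U=WWWW R=BBRR D=YYYY L=GGOO
After move 6 (U'): U=WWWW F=GGGG R=RRRR B=BBBB L=OOOO
After move 7 (R'): R=RRRR U=WBWB F=GWGW D=YGYG B=YBYB
Query: R face = RRRR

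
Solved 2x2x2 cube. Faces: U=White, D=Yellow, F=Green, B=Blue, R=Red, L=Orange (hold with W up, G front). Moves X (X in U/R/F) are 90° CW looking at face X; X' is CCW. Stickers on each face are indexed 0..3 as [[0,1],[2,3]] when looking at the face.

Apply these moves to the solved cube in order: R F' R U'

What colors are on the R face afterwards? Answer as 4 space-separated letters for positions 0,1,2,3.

Answer: Y O R R

Derivation:
After move 1 (R): R=RRRR U=WGWG F=GYGY D=YBYB B=WBWB
After move 2 (F'): F=YYGG U=WGRR R=BRYR D=OOYB L=OGOW
After move 3 (R): R=YBRR U=WYRG F=YOGB D=OWYW B=RBGB
After move 4 (U'): U=YGWR F=OGGB R=YORR B=YBGB L=RBOW
Query: R face = YORR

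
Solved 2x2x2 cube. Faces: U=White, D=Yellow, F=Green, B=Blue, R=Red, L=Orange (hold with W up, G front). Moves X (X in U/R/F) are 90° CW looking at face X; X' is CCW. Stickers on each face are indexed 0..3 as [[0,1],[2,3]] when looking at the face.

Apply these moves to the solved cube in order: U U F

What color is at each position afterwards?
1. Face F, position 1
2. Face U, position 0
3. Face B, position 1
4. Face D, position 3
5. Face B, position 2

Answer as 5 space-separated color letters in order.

After move 1 (U): U=WWWW F=RRGG R=BBRR B=OOBB L=GGOO
After move 2 (U): U=WWWW F=BBGG R=OORR B=GGBB L=RROO
After move 3 (F): F=GBGB U=WWOR R=WOWR D=ROYY L=RYOY
Query 1: F[1] = B
Query 2: U[0] = W
Query 3: B[1] = G
Query 4: D[3] = Y
Query 5: B[2] = B

Answer: B W G Y B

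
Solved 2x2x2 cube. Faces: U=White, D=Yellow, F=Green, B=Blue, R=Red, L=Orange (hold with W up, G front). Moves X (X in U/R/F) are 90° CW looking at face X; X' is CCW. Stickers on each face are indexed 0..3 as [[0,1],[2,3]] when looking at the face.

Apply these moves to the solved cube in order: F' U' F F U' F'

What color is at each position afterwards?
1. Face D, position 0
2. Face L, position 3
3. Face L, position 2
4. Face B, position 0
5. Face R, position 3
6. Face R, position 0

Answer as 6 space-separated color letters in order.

Answer: R W O W R W

Derivation:
After move 1 (F'): F=GGGG U=WWRR R=YRYR D=OOYY L=OWOW
After move 2 (U'): U=WRWR F=OWGG R=GGYR B=YRBB L=BBOW
After move 3 (F): F=GOGW U=WRWB R=WGRR D=YGYY L=BOOO
After move 4 (F): F=GGWO U=WROO R=WGBR D=RWYY L=BYOG
After move 5 (U'): U=ROWO F=BYWO R=GGBR B=WGBB L=YROG
After move 6 (F'): F=YOBW U=ROGB R=WGRR D=RGYY L=YOOW
Query 1: D[0] = R
Query 2: L[3] = W
Query 3: L[2] = O
Query 4: B[0] = W
Query 5: R[3] = R
Query 6: R[0] = W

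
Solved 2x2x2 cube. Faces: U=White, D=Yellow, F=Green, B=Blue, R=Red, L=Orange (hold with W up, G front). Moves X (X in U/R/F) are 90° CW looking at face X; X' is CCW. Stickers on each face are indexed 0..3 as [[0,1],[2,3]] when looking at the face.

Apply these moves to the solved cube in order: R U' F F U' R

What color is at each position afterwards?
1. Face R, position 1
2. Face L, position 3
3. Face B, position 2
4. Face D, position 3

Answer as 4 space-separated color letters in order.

After move 1 (R): R=RRRR U=WGWG F=GYGY D=YBYB B=WBWB
After move 2 (U'): U=GGWW F=OOGY R=GYRR B=RRWB L=WBOO
After move 3 (F): F=GOYO U=GGOB R=WYWR D=RGYB L=WYOB
After move 4 (F): F=YGOO U=GGBY R=OYBR D=WWYB L=WROG
After move 5 (U'): U=GYGB F=WROO R=YGBR B=OYWB L=RROG
After move 6 (R): R=BYRG U=GRGO F=WWOB D=WWYO B=BYYB
Query 1: R[1] = Y
Query 2: L[3] = G
Query 3: B[2] = Y
Query 4: D[3] = O

Answer: Y G Y O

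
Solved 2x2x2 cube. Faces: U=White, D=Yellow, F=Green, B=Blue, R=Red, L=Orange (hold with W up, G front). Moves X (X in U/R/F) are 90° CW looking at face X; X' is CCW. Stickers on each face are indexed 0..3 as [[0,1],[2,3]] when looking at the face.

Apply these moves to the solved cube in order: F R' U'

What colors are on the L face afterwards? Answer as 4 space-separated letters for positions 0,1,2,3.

Answer: Y B O Y

Derivation:
After move 1 (F): F=GGGG U=WWOO R=WRWR D=RRYY L=OYOY
After move 2 (R'): R=RRWW U=WBOB F=GWGO D=RGYG B=YBRB
After move 3 (U'): U=BBWO F=OYGO R=GWWW B=RRRB L=YBOY
Query: L face = YBOY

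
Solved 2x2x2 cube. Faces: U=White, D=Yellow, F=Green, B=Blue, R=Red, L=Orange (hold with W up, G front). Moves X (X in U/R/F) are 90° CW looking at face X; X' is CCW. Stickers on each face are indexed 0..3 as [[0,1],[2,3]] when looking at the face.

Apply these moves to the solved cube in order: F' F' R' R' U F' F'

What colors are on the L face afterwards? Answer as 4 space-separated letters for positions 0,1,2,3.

After move 1 (F'): F=GGGG U=WWRR R=YRYR D=OOYY L=OWOW
After move 2 (F'): F=GGGG U=WWYY R=OROR D=WWYY L=OROR
After move 3 (R'): R=RROO U=WBYB F=GWGY D=WGYG B=YBWB
After move 4 (R'): R=RORO U=WWYY F=GBGB D=WWYY B=GBGB
After move 5 (U): U=YWYW F=ROGB R=GBRO B=ORGB L=GBOR
After move 6 (F'): F=OBRG U=YWGR R=WBWO D=BRYY L=GWOY
After move 7 (F'): F=BGOR U=YWWW R=RBBO D=WYYY L=GROG
Query: L face = GROG

Answer: G R O G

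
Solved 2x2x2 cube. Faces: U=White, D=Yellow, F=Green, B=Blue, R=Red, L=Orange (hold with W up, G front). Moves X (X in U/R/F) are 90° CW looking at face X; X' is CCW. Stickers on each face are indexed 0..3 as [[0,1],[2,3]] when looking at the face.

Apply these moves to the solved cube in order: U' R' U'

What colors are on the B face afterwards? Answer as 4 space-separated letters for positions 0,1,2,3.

Answer: G R Y B

Derivation:
After move 1 (U'): U=WWWW F=OOGG R=GGRR B=RRBB L=BBOO
After move 2 (R'): R=GRGR U=WBWR F=OWGW D=YOYG B=YRYB
After move 3 (U'): U=BRWW F=BBGW R=OWGR B=GRYB L=YROO
Query: B face = GRYB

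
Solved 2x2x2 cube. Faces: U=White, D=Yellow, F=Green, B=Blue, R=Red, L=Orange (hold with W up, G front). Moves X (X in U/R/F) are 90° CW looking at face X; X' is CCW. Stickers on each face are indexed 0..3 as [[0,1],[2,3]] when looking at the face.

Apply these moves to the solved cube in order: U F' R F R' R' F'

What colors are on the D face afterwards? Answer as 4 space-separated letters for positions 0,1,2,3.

After move 1 (U): U=WWWW F=RRGG R=BBRR B=OOBB L=GGOO
After move 2 (F'): F=RGRG U=WWBR R=YBYR D=GOYY L=GWOW
After move 3 (R): R=YYRB U=WGBG F=RORY D=GBYO B=ROWB
After move 4 (F): F=RRYO U=WGWW R=BYGB D=RYYO L=GGOB
After move 5 (R'): R=YBBG U=WWWR F=RGYW D=RRYO B=OOYB
After move 6 (R'): R=BGYB U=WYWO F=RWYR D=RGYW B=OORB
After move 7 (F'): F=WRRY U=WYBY R=GGRB D=GBYW L=GOOW
Query: D face = GBYW

Answer: G B Y W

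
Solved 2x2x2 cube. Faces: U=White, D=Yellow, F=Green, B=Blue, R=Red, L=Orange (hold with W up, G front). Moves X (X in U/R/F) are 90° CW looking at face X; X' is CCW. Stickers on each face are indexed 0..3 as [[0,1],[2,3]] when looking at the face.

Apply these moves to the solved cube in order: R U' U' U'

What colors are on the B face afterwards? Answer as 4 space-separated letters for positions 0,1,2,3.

Answer: O O W B

Derivation:
After move 1 (R): R=RRRR U=WGWG F=GYGY D=YBYB B=WBWB
After move 2 (U'): U=GGWW F=OOGY R=GYRR B=RRWB L=WBOO
After move 3 (U'): U=GWGW F=WBGY R=OORR B=GYWB L=RROO
After move 4 (U'): U=WWGG F=RRGY R=WBRR B=OOWB L=GYOO
Query: B face = OOWB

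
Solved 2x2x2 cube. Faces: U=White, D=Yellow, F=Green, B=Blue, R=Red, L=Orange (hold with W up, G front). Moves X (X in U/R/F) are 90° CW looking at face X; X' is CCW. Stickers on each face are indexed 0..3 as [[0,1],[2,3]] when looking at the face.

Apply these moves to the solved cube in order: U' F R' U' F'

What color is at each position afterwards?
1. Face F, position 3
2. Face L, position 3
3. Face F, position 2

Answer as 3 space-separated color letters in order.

Answer: G W B

Derivation:
After move 1 (U'): U=WWWW F=OOGG R=GGRR B=RRBB L=BBOO
After move 2 (F): F=GOGO U=WWOB R=WGWR D=RGYY L=BYOY
After move 3 (R'): R=GRWW U=WBOR F=GWGB D=ROYO B=YRGB
After move 4 (U'): U=BRWO F=BYGB R=GWWW B=GRGB L=YROY
After move 5 (F'): F=YBBG U=BRGW R=OWRW D=RYYO L=YOOW
Query 1: F[3] = G
Query 2: L[3] = W
Query 3: F[2] = B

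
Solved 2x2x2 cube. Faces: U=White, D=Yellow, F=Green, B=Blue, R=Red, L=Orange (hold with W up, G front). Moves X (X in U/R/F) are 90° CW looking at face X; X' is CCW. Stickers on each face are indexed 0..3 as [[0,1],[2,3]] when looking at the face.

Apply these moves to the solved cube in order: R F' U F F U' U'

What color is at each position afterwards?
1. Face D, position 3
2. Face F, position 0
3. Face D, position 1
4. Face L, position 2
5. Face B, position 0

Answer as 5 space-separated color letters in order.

Answer: B O R O G

Derivation:
After move 1 (R): R=RRRR U=WGWG F=GYGY D=YBYB B=WBWB
After move 2 (F'): F=YYGG U=WGRR R=BRYR D=OOYB L=OGOW
After move 3 (U): U=RWRG F=BRGG R=WBYR B=OGWB L=YYOW
After move 4 (F): F=GBGR U=RWWY R=RBGR D=YWYB L=YOOO
After move 5 (F): F=GGRB U=RWOO R=WBYR D=GRYB L=YYOW
After move 6 (U'): U=WORO F=YYRB R=GGYR B=WBWB L=OGOW
After move 7 (U'): U=OOWR F=OGRB R=YYYR B=GGWB L=WBOW
Query 1: D[3] = B
Query 2: F[0] = O
Query 3: D[1] = R
Query 4: L[2] = O
Query 5: B[0] = G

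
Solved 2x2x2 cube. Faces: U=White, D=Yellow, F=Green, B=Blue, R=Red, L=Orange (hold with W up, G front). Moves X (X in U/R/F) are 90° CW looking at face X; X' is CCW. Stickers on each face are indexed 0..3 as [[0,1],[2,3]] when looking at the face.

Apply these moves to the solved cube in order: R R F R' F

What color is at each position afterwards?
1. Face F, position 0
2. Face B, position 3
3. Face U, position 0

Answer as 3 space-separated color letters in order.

After move 1 (R): R=RRRR U=WGWG F=GYGY D=YBYB B=WBWB
After move 2 (R): R=RRRR U=WYWY F=GBGB D=YWYW B=GBGB
After move 3 (F): F=GGBB U=WYOO R=WRYR D=RRYW L=OYOW
After move 4 (R'): R=RRWY U=WGOG F=GYBO D=RGYB B=WBRB
After move 5 (F): F=BGOY U=WGWY R=ORGY D=WRYB L=OROG
Query 1: F[0] = B
Query 2: B[3] = B
Query 3: U[0] = W

Answer: B B W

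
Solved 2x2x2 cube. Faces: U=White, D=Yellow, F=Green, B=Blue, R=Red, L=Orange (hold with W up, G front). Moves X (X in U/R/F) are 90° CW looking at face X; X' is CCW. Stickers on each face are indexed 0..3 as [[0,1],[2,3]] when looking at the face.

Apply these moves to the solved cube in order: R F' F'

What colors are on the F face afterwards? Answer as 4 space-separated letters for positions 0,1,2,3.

Answer: Y G Y G

Derivation:
After move 1 (R): R=RRRR U=WGWG F=GYGY D=YBYB B=WBWB
After move 2 (F'): F=YYGG U=WGRR R=BRYR D=OOYB L=OGOW
After move 3 (F'): F=YGYG U=WGBY R=OROR D=GWYB L=OROR
Query: F face = YGYG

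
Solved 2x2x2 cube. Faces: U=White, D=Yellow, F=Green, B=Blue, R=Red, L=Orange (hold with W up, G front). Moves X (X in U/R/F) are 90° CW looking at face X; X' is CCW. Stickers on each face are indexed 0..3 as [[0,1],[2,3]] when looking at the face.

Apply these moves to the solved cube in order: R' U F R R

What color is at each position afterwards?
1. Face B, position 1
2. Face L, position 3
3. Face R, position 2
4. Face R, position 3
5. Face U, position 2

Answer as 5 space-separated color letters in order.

Answer: O G B B O

Derivation:
After move 1 (R'): R=RRRR U=WBWB F=GWGW D=YGYG B=YBYB
After move 2 (U): U=WWBB F=RRGW R=YBRR B=OOYB L=GWOO
After move 3 (F): F=GRWR U=WWOW R=BBBR D=RYYG L=GYOG
After move 4 (R): R=BBRB U=WROR F=GYWG D=RYYO B=WOWB
After move 5 (R): R=RBBB U=WYOG F=GYWO D=RWYW B=RORB
Query 1: B[1] = O
Query 2: L[3] = G
Query 3: R[2] = B
Query 4: R[3] = B
Query 5: U[2] = O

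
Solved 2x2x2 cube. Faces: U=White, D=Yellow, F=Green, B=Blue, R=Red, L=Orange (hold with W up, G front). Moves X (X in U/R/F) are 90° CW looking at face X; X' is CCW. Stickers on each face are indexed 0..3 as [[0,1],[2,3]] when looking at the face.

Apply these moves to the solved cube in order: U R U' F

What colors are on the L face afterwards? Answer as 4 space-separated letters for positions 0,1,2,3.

Answer: W Y O B

Derivation:
After move 1 (U): U=WWWW F=RRGG R=BBRR B=OOBB L=GGOO
After move 2 (R): R=RBRB U=WRWG F=RYGY D=YBYO B=WOWB
After move 3 (U'): U=RGWW F=GGGY R=RYRB B=RBWB L=WOOO
After move 4 (F): F=GGYG U=RGOO R=WYWB D=RRYO L=WYOB
Query: L face = WYOB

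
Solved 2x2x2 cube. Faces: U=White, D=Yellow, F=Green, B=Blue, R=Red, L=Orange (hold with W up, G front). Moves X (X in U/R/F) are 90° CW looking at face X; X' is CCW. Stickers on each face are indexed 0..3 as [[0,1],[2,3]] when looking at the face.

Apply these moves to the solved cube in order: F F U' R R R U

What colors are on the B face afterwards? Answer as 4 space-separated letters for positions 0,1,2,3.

After move 1 (F): F=GGGG U=WWOO R=WRWR D=RRYY L=OYOY
After move 2 (F): F=GGGG U=WWYY R=OROR D=WWYY L=OROR
After move 3 (U'): U=WYWY F=ORGG R=GGOR B=ORBB L=BBOR
After move 4 (R): R=OGRG U=WRWG F=OWGY D=WBYO B=YRYB
After move 5 (R): R=ROGG U=WWWY F=OBGO D=WYYY B=GRRB
After move 6 (R): R=GRGO U=WBWO F=OYGY D=WRYG B=YRWB
After move 7 (U): U=WWOB F=GRGY R=YRGO B=BBWB L=OYOR
Query: B face = BBWB

Answer: B B W B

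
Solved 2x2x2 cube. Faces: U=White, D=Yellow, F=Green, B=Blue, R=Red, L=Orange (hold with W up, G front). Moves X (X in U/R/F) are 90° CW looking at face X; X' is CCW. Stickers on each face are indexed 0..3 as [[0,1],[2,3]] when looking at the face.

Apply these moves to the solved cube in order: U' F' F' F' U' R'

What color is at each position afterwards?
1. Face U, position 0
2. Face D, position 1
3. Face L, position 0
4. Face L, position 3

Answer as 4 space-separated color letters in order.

Answer: W Y R Y

Derivation:
After move 1 (U'): U=WWWW F=OOGG R=GGRR B=RRBB L=BBOO
After move 2 (F'): F=OGOG U=WWGR R=YGYR D=BOYY L=BWOW
After move 3 (F'): F=GGOO U=WWYY R=OGBR D=WWYY L=BROG
After move 4 (F'): F=GOGO U=WWOB R=WGWR D=RGYY L=BYOY
After move 5 (U'): U=WBWO F=BYGO R=GOWR B=WGBB L=RROY
After move 6 (R'): R=ORGW U=WBWW F=BBGO D=RYYO B=YGGB
Query 1: U[0] = W
Query 2: D[1] = Y
Query 3: L[0] = R
Query 4: L[3] = Y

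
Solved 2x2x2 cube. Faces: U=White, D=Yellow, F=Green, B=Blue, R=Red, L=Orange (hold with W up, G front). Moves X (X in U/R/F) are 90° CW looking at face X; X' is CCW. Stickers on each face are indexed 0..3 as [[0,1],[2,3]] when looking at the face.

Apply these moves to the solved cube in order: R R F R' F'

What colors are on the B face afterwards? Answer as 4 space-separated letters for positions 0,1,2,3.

Answer: W B R B

Derivation:
After move 1 (R): R=RRRR U=WGWG F=GYGY D=YBYB B=WBWB
After move 2 (R): R=RRRR U=WYWY F=GBGB D=YWYW B=GBGB
After move 3 (F): F=GGBB U=WYOO R=WRYR D=RRYW L=OYOW
After move 4 (R'): R=RRWY U=WGOG F=GYBO D=RGYB B=WBRB
After move 5 (F'): F=YOGB U=WGRW R=GRRY D=YWYB L=OGOO
Query: B face = WBRB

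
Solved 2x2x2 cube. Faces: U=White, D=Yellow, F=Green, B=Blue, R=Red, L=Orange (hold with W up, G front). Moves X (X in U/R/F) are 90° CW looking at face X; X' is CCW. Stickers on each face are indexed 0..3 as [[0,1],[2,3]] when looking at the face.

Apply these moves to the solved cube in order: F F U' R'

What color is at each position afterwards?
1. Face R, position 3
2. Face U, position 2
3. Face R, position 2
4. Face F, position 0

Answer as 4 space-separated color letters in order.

After move 1 (F): F=GGGG U=WWOO R=WRWR D=RRYY L=OYOY
After move 2 (F): F=GGGG U=WWYY R=OROR D=WWYY L=OROR
After move 3 (U'): U=WYWY F=ORGG R=GGOR B=ORBB L=BBOR
After move 4 (R'): R=GRGO U=WBWO F=OYGY D=WRYG B=YRWB
Query 1: R[3] = O
Query 2: U[2] = W
Query 3: R[2] = G
Query 4: F[0] = O

Answer: O W G O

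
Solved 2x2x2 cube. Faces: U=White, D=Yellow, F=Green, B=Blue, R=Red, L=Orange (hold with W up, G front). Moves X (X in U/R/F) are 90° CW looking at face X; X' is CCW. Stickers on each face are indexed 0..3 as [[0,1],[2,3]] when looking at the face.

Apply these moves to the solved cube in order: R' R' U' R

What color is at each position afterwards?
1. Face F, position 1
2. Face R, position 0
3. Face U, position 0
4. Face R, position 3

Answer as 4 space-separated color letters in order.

Answer: W R Y B

Derivation:
After move 1 (R'): R=RRRR U=WBWB F=GWGW D=YGYG B=YBYB
After move 2 (R'): R=RRRR U=WYWY F=GBGB D=YWYW B=GBGB
After move 3 (U'): U=YYWW F=OOGB R=GBRR B=RRGB L=GBOO
After move 4 (R): R=RGRB U=YOWB F=OWGW D=YGYR B=WRYB
Query 1: F[1] = W
Query 2: R[0] = R
Query 3: U[0] = Y
Query 4: R[3] = B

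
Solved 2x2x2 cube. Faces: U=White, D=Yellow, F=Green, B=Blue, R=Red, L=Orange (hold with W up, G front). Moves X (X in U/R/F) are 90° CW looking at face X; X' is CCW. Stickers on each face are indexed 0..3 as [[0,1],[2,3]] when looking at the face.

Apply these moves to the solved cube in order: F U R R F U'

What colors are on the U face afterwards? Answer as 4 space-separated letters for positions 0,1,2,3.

Answer: R G O Y

Derivation:
After move 1 (F): F=GGGG U=WWOO R=WRWR D=RRYY L=OYOY
After move 2 (U): U=OWOW F=WRGG R=BBWR B=OYBB L=GGOY
After move 3 (R): R=WBRB U=OROG F=WRGY D=RBYO B=WYWB
After move 4 (R): R=RWBB U=OROY F=WBGO D=RWYW B=GYRB
After move 5 (F): F=GWOB U=ORYG R=OWYB D=BRYW L=GROW
After move 6 (U'): U=RGOY F=GROB R=GWYB B=OWRB L=GYOW
Query: U face = RGOY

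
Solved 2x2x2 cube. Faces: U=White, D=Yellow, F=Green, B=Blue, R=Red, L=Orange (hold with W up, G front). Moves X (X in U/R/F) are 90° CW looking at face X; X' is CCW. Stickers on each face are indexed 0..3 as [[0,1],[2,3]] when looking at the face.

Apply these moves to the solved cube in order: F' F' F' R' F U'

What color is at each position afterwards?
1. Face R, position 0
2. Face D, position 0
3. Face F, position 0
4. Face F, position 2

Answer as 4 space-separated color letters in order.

After move 1 (F'): F=GGGG U=WWRR R=YRYR D=OOYY L=OWOW
After move 2 (F'): F=GGGG U=WWYY R=OROR D=WWYY L=OROR
After move 3 (F'): F=GGGG U=WWOO R=WRWR D=RRYY L=OYOY
After move 4 (R'): R=RRWW U=WBOB F=GWGO D=RGYG B=YBRB
After move 5 (F): F=GGOW U=WBYY R=ORBW D=WRYG L=OROG
After move 6 (U'): U=BYWY F=OROW R=GGBW B=ORRB L=YBOG
Query 1: R[0] = G
Query 2: D[0] = W
Query 3: F[0] = O
Query 4: F[2] = O

Answer: G W O O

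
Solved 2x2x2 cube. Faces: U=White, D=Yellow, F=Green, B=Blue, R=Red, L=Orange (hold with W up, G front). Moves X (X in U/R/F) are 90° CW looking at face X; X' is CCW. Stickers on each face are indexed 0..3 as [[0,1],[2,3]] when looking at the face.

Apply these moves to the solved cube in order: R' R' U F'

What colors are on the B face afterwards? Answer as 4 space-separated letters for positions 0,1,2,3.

Answer: O O G B

Derivation:
After move 1 (R'): R=RRRR U=WBWB F=GWGW D=YGYG B=YBYB
After move 2 (R'): R=RRRR U=WYWY F=GBGB D=YWYW B=GBGB
After move 3 (U): U=WWYY F=RRGB R=GBRR B=OOGB L=GBOO
After move 4 (F'): F=RBRG U=WWGR R=WBYR D=BOYW L=GYOY
Query: B face = OOGB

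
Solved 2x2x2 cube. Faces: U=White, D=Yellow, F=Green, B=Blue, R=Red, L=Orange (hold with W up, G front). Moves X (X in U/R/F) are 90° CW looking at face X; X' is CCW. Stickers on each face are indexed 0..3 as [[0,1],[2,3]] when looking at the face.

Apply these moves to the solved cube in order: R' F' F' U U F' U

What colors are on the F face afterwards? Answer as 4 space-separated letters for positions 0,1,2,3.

After move 1 (R'): R=RRRR U=WBWB F=GWGW D=YGYG B=YBYB
After move 2 (F'): F=WWGG U=WBRR R=GRYR D=OOYG L=OBOW
After move 3 (F'): F=WGWG U=WBGY R=OROR D=BWYG L=OROR
After move 4 (U): U=GWYB F=ORWG R=YBOR B=ORYB L=WGOR
After move 5 (U): U=YGBW F=YBWG R=OROR B=WGYB L=OROR
After move 6 (F'): F=BGYW U=YGOO R=WRBR D=RRYG L=OWOB
After move 7 (U): U=OYOG F=WRYW R=WGBR B=OWYB L=BGOB
Query: F face = WRYW

Answer: W R Y W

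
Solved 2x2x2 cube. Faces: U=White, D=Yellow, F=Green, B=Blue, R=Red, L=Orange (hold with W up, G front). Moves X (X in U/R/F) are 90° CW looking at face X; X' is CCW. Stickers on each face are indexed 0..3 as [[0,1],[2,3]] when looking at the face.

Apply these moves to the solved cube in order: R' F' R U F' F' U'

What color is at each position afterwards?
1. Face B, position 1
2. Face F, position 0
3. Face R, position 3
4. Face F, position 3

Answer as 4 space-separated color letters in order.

After move 1 (R'): R=RRRR U=WBWB F=GWGW D=YGYG B=YBYB
After move 2 (F'): F=WWGG U=WBRR R=GRYR D=OOYG L=OBOW
After move 3 (R): R=YGRR U=WWRG F=WOGG D=OYYY B=RBBB
After move 4 (U): U=RWGW F=YGGG R=RBRR B=OBBB L=WOOW
After move 5 (F'): F=GGYG U=RWRR R=YBOR D=OWYY L=WWOG
After move 6 (F'): F=GGGY U=RWYO R=WBOR D=WGYY L=WROR
After move 7 (U'): U=WORY F=WRGY R=GGOR B=WBBB L=OBOR
Query 1: B[1] = B
Query 2: F[0] = W
Query 3: R[3] = R
Query 4: F[3] = Y

Answer: B W R Y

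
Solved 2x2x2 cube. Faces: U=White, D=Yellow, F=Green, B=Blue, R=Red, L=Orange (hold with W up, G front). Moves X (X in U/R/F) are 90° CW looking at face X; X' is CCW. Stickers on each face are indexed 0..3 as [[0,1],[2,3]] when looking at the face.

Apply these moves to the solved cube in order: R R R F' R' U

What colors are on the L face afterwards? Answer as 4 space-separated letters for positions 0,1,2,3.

Answer: W B O W

Derivation:
After move 1 (R): R=RRRR U=WGWG F=GYGY D=YBYB B=WBWB
After move 2 (R): R=RRRR U=WYWY F=GBGB D=YWYW B=GBGB
After move 3 (R): R=RRRR U=WBWB F=GWGW D=YGYG B=YBYB
After move 4 (F'): F=WWGG U=WBRR R=GRYR D=OOYG L=OBOW
After move 5 (R'): R=RRGY U=WYRY F=WBGR D=OWYG B=GBOB
After move 6 (U): U=RWYY F=RRGR R=GBGY B=OBOB L=WBOW
Query: L face = WBOW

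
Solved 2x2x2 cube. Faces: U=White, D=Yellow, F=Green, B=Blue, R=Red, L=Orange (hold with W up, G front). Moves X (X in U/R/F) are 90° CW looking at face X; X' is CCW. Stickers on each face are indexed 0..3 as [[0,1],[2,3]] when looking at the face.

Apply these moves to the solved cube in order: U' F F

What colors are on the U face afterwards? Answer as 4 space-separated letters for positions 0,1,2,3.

Answer: W W Y Y

Derivation:
After move 1 (U'): U=WWWW F=OOGG R=GGRR B=RRBB L=BBOO
After move 2 (F): F=GOGO U=WWOB R=WGWR D=RGYY L=BYOY
After move 3 (F): F=GGOO U=WWYY R=OGBR D=WWYY L=BROG
Query: U face = WWYY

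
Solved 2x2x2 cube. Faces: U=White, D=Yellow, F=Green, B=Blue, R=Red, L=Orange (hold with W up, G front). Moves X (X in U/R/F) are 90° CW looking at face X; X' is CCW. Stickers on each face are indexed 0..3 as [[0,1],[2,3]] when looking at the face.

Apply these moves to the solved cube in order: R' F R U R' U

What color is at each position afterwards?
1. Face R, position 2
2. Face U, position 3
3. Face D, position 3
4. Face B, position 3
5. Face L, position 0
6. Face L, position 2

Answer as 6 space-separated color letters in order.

After move 1 (R'): R=RRRR U=WBWB F=GWGW D=YGYG B=YBYB
After move 2 (F): F=GGWW U=WBOO R=WRBR D=RRYG L=OYOG
After move 3 (R): R=BWRR U=WGOW F=GRWG D=RYYY B=OBBB
After move 4 (U): U=OWWG F=BWWG R=OBRR B=OYBB L=GROG
After move 5 (R'): R=BROR U=OBWO F=BWWG D=RWYG B=YYYB
After move 6 (U): U=WOOB F=BRWG R=YYOR B=GRYB L=BWOG
Query 1: R[2] = O
Query 2: U[3] = B
Query 3: D[3] = G
Query 4: B[3] = B
Query 5: L[0] = B
Query 6: L[2] = O

Answer: O B G B B O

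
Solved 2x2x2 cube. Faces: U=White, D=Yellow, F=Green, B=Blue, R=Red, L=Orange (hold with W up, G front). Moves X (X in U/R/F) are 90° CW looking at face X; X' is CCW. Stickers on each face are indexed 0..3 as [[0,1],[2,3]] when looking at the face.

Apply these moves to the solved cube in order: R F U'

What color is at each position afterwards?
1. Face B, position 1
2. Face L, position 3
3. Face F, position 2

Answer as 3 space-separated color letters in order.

After move 1 (R): R=RRRR U=WGWG F=GYGY D=YBYB B=WBWB
After move 2 (F): F=GGYY U=WGOO R=WRGR D=RRYB L=OYOB
After move 3 (U'): U=GOWO F=OYYY R=GGGR B=WRWB L=WBOB
Query 1: B[1] = R
Query 2: L[3] = B
Query 3: F[2] = Y

Answer: R B Y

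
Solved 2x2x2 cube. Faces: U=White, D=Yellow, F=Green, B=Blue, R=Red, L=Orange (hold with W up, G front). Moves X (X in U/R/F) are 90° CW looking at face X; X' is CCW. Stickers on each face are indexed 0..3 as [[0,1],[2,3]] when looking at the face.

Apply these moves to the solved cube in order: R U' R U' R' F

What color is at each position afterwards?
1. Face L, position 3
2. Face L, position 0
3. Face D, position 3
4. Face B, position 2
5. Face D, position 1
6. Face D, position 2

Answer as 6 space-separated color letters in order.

After move 1 (R): R=RRRR U=WGWG F=GYGY D=YBYB B=WBWB
After move 2 (U'): U=GGWW F=OOGY R=GYRR B=RRWB L=WBOO
After move 3 (R): R=RGRY U=GOWY F=OBGB D=YWYR B=WRGB
After move 4 (U'): U=OYGW F=WBGB R=OBRY B=RGGB L=WROO
After move 5 (R'): R=BYOR U=OGGR F=WYGW D=YBYB B=RGWB
After move 6 (F): F=GWWY U=OGOR R=GYRR D=OBYB L=WYOB
Query 1: L[3] = B
Query 2: L[0] = W
Query 3: D[3] = B
Query 4: B[2] = W
Query 5: D[1] = B
Query 6: D[2] = Y

Answer: B W B W B Y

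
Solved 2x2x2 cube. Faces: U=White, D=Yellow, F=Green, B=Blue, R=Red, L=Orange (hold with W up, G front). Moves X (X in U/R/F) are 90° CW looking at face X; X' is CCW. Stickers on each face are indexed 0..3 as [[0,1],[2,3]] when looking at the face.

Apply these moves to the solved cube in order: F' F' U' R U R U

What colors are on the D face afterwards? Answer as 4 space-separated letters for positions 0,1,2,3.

After move 1 (F'): F=GGGG U=WWRR R=YRYR D=OOYY L=OWOW
After move 2 (F'): F=GGGG U=WWYY R=OROR D=WWYY L=OROR
After move 3 (U'): U=WYWY F=ORGG R=GGOR B=ORBB L=BBOR
After move 4 (R): R=OGRG U=WRWG F=OWGY D=WBYO B=YRYB
After move 5 (U): U=WWGR F=OGGY R=YRRG B=BBYB L=OWOR
After move 6 (R): R=RYGR U=WGGY F=OBGO D=WYYB B=RBWB
After move 7 (U): U=GWYG F=RYGO R=RBGR B=OWWB L=OBOR
Query: D face = WYYB

Answer: W Y Y B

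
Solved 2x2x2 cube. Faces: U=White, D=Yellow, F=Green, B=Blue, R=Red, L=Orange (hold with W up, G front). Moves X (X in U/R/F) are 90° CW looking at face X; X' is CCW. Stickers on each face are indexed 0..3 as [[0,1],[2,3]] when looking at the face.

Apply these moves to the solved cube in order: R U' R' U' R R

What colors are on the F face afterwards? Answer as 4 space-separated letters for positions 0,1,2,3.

After move 1 (R): R=RRRR U=WGWG F=GYGY D=YBYB B=WBWB
After move 2 (U'): U=GGWW F=OOGY R=GYRR B=RRWB L=WBOO
After move 3 (R'): R=YRGR U=GWWR F=OGGW D=YOYY B=BRBB
After move 4 (U'): U=WRGW F=WBGW R=OGGR B=YRBB L=BROO
After move 5 (R): R=GORG U=WBGW F=WOGY D=YBYY B=WRRB
After move 6 (R): R=RGGO U=WOGY F=WBGY D=YRYW B=WRBB
Query: F face = WBGY

Answer: W B G Y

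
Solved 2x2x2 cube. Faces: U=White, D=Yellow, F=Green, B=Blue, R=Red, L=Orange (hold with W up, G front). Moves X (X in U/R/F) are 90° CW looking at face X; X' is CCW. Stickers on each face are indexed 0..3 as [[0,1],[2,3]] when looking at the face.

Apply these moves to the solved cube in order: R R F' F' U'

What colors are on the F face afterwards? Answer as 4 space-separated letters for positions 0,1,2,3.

Answer: O R B G

Derivation:
After move 1 (R): R=RRRR U=WGWG F=GYGY D=YBYB B=WBWB
After move 2 (R): R=RRRR U=WYWY F=GBGB D=YWYW B=GBGB
After move 3 (F'): F=BBGG U=WYRR R=WRYR D=OOYW L=OYOW
After move 4 (F'): F=BGBG U=WYWY R=OROR D=YWYW L=OROR
After move 5 (U'): U=YYWW F=ORBG R=BGOR B=ORGB L=GBOR
Query: F face = ORBG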